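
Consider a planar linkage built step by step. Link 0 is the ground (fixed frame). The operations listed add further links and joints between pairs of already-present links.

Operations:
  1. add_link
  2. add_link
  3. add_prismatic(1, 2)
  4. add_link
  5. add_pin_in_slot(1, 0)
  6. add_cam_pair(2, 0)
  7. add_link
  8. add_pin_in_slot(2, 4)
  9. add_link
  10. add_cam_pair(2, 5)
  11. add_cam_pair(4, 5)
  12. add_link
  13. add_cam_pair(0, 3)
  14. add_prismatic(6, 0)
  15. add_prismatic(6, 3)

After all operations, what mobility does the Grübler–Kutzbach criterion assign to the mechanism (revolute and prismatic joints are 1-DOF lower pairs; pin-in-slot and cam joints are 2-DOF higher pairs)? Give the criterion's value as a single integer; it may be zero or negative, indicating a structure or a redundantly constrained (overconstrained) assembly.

M = 6

ground; <1,0,0>
#1 <2,0,0>
#2 <3,0,0>
P:1↔2 J1 <3,1,0>
#3 <4,1,0>
PS:1↔0 J2 <4,1,1>
C:2↔0 J2 <4,1,2>
#4 <5,1,2>
PS:2↔4 J2 <5,1,3>
#5 <6,1,3>
C:2↔5 J2 <6,1,4>
C:4↔5 J2 <6,1,5>
#6 <7,1,5>
C:0↔3 J2 <7,1,6>
P:6↔0 J1 <7,2,6>
P:6↔3 J1 <7,3,6>
3×6 − 2×3 − 1×6 = 6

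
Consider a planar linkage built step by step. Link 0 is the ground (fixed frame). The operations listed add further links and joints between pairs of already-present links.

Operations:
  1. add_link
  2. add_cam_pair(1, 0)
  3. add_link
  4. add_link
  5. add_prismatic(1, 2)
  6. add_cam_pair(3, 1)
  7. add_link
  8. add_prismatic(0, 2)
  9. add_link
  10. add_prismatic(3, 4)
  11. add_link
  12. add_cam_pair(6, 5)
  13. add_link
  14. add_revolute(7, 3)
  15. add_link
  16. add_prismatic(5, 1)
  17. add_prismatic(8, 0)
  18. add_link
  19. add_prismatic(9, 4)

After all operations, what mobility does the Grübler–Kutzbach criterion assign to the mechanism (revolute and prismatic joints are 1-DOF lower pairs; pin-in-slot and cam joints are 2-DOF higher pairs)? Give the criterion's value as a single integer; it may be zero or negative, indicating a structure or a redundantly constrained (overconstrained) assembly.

M = 10

L=1 J1=0 J2=0
add link → L=2 J1=0 J2=0
C@1,0 dof=2 J2 → L=2 J1=0 J2=1
add link → L=3 J1=0 J2=1
add link → L=4 J1=0 J2=1
P@1,2 dof=1 J1 → L=4 J1=1 J2=1
C@3,1 dof=2 J2 → L=4 J1=1 J2=2
add link → L=5 J1=1 J2=2
P@0,2 dof=1 J1 → L=5 J1=2 J2=2
add link → L=6 J1=2 J2=2
P@3,4 dof=1 J1 → L=6 J1=3 J2=2
add link → L=7 J1=3 J2=2
C@6,5 dof=2 J2 → L=7 J1=3 J2=3
add link → L=8 J1=3 J2=3
R@7,3 dof=1 J1 → L=8 J1=4 J2=3
add link → L=9 J1=4 J2=3
P@5,1 dof=1 J1 → L=9 J1=5 J2=3
P@8,0 dof=1 J1 → L=9 J1=6 J2=3
add link → L=10 J1=6 J2=3
P@9,4 dof=1 J1 → L=10 J1=7 J2=3
M=3(L−1)−2J1−J2=3·9−2·7−3=10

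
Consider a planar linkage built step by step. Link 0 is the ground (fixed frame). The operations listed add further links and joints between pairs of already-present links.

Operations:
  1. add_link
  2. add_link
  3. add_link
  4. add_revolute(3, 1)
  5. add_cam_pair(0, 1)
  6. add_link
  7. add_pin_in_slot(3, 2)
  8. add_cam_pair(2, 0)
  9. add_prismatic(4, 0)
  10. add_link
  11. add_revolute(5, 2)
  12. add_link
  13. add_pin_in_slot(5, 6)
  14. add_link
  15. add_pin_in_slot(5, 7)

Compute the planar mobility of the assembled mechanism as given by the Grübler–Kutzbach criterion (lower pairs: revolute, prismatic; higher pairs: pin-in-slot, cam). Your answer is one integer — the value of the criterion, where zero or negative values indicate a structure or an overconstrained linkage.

L=1 J1=0 J2=0
add link → L=2 J1=0 J2=0
add link → L=3 J1=0 J2=0
add link → L=4 J1=0 J2=0
R@3,1 dof=1 J1 → L=4 J1=1 J2=0
C@0,1 dof=2 J2 → L=4 J1=1 J2=1
add link → L=5 J1=1 J2=1
PS@3,2 dof=2 J2 → L=5 J1=1 J2=2
C@2,0 dof=2 J2 → L=5 J1=1 J2=3
P@4,0 dof=1 J1 → L=5 J1=2 J2=3
add link → L=6 J1=2 J2=3
R@5,2 dof=1 J1 → L=6 J1=3 J2=3
add link → L=7 J1=3 J2=3
PS@5,6 dof=2 J2 → L=7 J1=3 J2=4
add link → L=8 J1=3 J2=4
PS@5,7 dof=2 J2 → L=8 J1=3 J2=5
M=3(L−1)−2J1−J2=3·7−2·3−5=10

M = 10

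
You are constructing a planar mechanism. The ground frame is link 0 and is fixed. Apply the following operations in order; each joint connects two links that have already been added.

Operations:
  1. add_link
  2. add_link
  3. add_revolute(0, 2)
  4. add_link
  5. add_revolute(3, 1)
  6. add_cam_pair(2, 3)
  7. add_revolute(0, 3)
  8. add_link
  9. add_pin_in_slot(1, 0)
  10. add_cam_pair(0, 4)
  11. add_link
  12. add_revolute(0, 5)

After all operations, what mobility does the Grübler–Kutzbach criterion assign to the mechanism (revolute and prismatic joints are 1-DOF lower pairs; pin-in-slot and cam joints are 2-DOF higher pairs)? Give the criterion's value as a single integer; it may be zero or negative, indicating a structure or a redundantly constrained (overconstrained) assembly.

L=1 J1=0 J2=0
add link → L=2 J1=0 J2=0
add link → L=3 J1=0 J2=0
R@0,2 dof=1 J1 → L=3 J1=1 J2=0
add link → L=4 J1=1 J2=0
R@3,1 dof=1 J1 → L=4 J1=2 J2=0
C@2,3 dof=2 J2 → L=4 J1=2 J2=1
R@0,3 dof=1 J1 → L=4 J1=3 J2=1
add link → L=5 J1=3 J2=1
PS@1,0 dof=2 J2 → L=5 J1=3 J2=2
C@0,4 dof=2 J2 → L=5 J1=3 J2=3
add link → L=6 J1=3 J2=3
R@0,5 dof=1 J1 → L=6 J1=4 J2=3
M=3(L−1)−2J1−J2=3·5−2·4−3=4

M = 4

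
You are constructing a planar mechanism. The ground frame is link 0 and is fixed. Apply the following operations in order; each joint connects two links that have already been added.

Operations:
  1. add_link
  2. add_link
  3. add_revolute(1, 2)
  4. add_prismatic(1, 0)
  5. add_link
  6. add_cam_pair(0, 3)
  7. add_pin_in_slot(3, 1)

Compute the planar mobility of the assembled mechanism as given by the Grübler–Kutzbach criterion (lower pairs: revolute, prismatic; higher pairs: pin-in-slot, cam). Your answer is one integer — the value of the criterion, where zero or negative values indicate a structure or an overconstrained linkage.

L=1 J1=0 J2=0
add link → L=2 J1=0 J2=0
add link → L=3 J1=0 J2=0
R@1,2 dof=1 J1 → L=3 J1=1 J2=0
P@1,0 dof=1 J1 → L=3 J1=2 J2=0
add link → L=4 J1=2 J2=0
C@0,3 dof=2 J2 → L=4 J1=2 J2=1
PS@3,1 dof=2 J2 → L=4 J1=2 J2=2
M=3(L−1)−2J1−J2=3·3−2·2−2=3

M = 3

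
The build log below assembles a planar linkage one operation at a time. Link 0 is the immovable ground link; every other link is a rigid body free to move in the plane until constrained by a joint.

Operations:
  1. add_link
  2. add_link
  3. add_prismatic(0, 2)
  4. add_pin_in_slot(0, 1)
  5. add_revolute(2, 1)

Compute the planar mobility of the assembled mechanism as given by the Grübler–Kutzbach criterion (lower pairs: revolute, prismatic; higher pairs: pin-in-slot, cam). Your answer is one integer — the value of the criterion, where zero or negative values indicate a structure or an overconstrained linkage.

M = 1

(L,J1,J2)=(1,0,0); link0 fixed
link1: (2,0,0)
link2: (3,0,0)
P 0-2 [J1]: (3,1,0)
PS 0-1 [J2]: (3,1,1)
R 2-1 [J1]: (3,2,1)
Grübler: 3·2 − 2·2 − 1 = 1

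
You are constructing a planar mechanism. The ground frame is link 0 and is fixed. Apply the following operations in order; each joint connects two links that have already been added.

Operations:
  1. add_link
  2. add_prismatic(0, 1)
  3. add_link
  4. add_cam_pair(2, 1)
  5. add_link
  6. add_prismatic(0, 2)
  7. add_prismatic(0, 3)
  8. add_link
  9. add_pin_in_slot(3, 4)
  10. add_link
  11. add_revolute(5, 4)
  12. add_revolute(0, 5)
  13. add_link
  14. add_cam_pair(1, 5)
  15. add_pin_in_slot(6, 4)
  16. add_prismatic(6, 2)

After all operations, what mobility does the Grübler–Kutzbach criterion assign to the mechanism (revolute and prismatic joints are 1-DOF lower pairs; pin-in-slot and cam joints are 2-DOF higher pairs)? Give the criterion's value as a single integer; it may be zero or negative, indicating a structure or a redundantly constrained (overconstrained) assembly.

L=1 J1=0 J2=0
add link → L=2 J1=0 J2=0
P@0,1 dof=1 J1 → L=2 J1=1 J2=0
add link → L=3 J1=1 J2=0
C@2,1 dof=2 J2 → L=3 J1=1 J2=1
add link → L=4 J1=1 J2=1
P@0,2 dof=1 J1 → L=4 J1=2 J2=1
P@0,3 dof=1 J1 → L=4 J1=3 J2=1
add link → L=5 J1=3 J2=1
PS@3,4 dof=2 J2 → L=5 J1=3 J2=2
add link → L=6 J1=3 J2=2
R@5,4 dof=1 J1 → L=6 J1=4 J2=2
R@0,5 dof=1 J1 → L=6 J1=5 J2=2
add link → L=7 J1=5 J2=2
C@1,5 dof=2 J2 → L=7 J1=5 J2=3
PS@6,4 dof=2 J2 → L=7 J1=5 J2=4
P@6,2 dof=1 J1 → L=7 J1=6 J2=4
M=3(L−1)−2J1−J2=3·6−2·6−4=2

M = 2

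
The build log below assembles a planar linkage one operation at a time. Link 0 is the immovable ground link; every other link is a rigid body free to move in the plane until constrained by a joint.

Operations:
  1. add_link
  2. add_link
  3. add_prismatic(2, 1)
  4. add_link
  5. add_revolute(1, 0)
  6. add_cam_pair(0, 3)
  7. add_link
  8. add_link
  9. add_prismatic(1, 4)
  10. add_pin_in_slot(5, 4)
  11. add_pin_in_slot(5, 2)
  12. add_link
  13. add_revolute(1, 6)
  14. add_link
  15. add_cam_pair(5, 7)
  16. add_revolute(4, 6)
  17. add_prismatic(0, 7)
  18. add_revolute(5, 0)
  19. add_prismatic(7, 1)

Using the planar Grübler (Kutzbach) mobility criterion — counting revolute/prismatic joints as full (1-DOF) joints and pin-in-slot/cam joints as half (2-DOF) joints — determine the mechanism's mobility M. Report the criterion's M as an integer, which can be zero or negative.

M = 1

(L,J1,J2)=(1,0,0); link0 fixed
link1: (2,0,0)
link2: (3,0,0)
P 2-1 [J1]: (3,1,0)
link3: (4,1,0)
R 1-0 [J1]: (4,2,0)
C 0-3 [J2]: (4,2,1)
link4: (5,2,1)
link5: (6,2,1)
P 1-4 [J1]: (6,3,1)
PS 5-4 [J2]: (6,3,2)
PS 5-2 [J2]: (6,3,3)
link6: (7,3,3)
R 1-6 [J1]: (7,4,3)
link7: (8,4,3)
C 5-7 [J2]: (8,4,4)
R 4-6 [J1]: (8,5,4)
P 0-7 [J1]: (8,6,4)
R 5-0 [J1]: (8,7,4)
P 7-1 [J1]: (8,8,4)
Grübler: 3·7 − 2·8 − 4 = 1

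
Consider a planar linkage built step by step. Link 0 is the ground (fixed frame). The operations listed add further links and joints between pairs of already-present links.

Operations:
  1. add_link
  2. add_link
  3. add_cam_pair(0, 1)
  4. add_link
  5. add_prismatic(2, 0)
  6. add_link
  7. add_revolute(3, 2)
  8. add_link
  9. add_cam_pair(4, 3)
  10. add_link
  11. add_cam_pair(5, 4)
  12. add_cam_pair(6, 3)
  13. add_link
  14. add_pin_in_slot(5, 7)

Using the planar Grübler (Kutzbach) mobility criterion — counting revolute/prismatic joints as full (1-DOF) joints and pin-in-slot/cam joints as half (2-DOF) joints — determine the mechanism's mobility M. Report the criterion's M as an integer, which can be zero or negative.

M = 12

L=1 J1=0 J2=0
add link → L=2 J1=0 J2=0
add link → L=3 J1=0 J2=0
C@0,1 dof=2 J2 → L=3 J1=0 J2=1
add link → L=4 J1=0 J2=1
P@2,0 dof=1 J1 → L=4 J1=1 J2=1
add link → L=5 J1=1 J2=1
R@3,2 dof=1 J1 → L=5 J1=2 J2=1
add link → L=6 J1=2 J2=1
C@4,3 dof=2 J2 → L=6 J1=2 J2=2
add link → L=7 J1=2 J2=2
C@5,4 dof=2 J2 → L=7 J1=2 J2=3
C@6,3 dof=2 J2 → L=7 J1=2 J2=4
add link → L=8 J1=2 J2=4
PS@5,7 dof=2 J2 → L=8 J1=2 J2=5
M=3(L−1)−2J1−J2=3·7−2·2−5=12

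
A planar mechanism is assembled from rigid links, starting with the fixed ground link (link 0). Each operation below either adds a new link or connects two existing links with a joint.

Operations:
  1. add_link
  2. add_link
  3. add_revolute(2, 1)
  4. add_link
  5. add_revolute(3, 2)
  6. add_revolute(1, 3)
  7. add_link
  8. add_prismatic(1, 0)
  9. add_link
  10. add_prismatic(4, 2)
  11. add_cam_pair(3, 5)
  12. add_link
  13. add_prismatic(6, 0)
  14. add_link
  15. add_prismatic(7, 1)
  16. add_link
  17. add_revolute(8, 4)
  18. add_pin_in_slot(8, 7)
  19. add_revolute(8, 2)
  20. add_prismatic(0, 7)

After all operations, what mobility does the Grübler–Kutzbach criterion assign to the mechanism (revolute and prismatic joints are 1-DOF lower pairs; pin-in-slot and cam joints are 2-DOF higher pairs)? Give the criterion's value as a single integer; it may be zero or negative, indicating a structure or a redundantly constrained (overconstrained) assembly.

M = 2

link 0 = ground. State L|J1|J2 = 1|0|0
+link1  2|0|0
+link2  3|0|0
R(2,1) f=1→J1  3|1|0
+link3  4|1|0
R(3,2) f=1→J1  4|2|0
R(1,3) f=1→J1  4|3|0
+link4  5|3|0
P(1,0) f=1→J1  5|4|0
+link5  6|4|0
P(4,2) f=1→J1  6|5|0
C(3,5) f=2→J2  6|5|1
+link6  7|5|1
P(6,0) f=1→J1  7|6|1
+link7  8|6|1
P(7,1) f=1→J1  8|7|1
+link8  9|7|1
R(8,4) f=1→J1  9|8|1
PS(8,7) f=2→J2  9|8|2
R(8,2) f=1→J1  9|9|2
P(0,7) f=1→J1  9|10|2
M = 3(9−1)−2·10−2 = 24−20−2 = 2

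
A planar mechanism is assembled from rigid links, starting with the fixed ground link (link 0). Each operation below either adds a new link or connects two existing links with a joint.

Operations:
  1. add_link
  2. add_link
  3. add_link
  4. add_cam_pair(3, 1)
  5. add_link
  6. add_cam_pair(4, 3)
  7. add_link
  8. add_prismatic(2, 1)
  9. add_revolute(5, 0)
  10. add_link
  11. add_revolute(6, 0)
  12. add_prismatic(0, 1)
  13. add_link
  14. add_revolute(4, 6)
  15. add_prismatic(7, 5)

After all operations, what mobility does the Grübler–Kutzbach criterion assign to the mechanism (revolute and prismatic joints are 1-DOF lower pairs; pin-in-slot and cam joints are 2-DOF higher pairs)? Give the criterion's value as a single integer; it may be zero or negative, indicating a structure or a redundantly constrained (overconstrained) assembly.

[1;0;0] (link 0 is ground)
L+ [2;0;0]
L+ [3;0;0]
L+ [4;0;0]
C(3,1)∈J2 [4;0;1]
L+ [5;0;1]
C(4,3)∈J2 [5;0;2]
L+ [6;0;2]
P(2,1)∈J1 [6;1;2]
R(5,0)∈J1 [6;2;2]
L+ [7;2;2]
R(6,0)∈J1 [7;3;2]
P(0,1)∈J1 [7;4;2]
L+ [8;4;2]
R(4,6)∈J1 [8;5;2]
P(7,5)∈J1 [8;6;2]
mobility = 21 − 12 − 2 = 7

M = 7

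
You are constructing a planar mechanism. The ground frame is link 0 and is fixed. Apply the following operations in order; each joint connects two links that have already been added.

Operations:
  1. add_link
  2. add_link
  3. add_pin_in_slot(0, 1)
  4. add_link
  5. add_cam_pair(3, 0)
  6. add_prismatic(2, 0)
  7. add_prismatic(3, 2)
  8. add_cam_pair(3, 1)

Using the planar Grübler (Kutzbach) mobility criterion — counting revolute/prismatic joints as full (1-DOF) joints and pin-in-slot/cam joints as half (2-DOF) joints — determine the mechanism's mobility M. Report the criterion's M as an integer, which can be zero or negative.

M = 2

[1;0;0] (link 0 is ground)
L+ [2;0;0]
L+ [3;0;0]
PS(0,1)∈J2 [3;0;1]
L+ [4;0;1]
C(3,0)∈J2 [4;0;2]
P(2,0)∈J1 [4;1;2]
P(3,2)∈J1 [4;2;2]
C(3,1)∈J2 [4;2;3]
mobility = 9 − 4 − 3 = 2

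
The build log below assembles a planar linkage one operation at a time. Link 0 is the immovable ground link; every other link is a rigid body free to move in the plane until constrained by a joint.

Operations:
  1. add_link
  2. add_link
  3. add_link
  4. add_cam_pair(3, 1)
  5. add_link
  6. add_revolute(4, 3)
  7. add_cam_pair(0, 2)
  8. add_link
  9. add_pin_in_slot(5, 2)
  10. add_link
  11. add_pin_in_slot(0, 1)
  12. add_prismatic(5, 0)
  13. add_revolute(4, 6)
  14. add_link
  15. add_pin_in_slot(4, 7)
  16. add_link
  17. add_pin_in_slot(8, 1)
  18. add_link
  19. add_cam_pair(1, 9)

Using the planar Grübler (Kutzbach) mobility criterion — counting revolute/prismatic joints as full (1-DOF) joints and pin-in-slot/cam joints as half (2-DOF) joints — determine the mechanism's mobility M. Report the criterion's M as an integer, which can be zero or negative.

(L,J1,J2)=(1,0,0); link0 fixed
link1: (2,0,0)
link2: (3,0,0)
link3: (4,0,0)
C 3-1 [J2]: (4,0,1)
link4: (5,0,1)
R 4-3 [J1]: (5,1,1)
C 0-2 [J2]: (5,1,2)
link5: (6,1,2)
PS 5-2 [J2]: (6,1,3)
link6: (7,1,3)
PS 0-1 [J2]: (7,1,4)
P 5-0 [J1]: (7,2,4)
R 4-6 [J1]: (7,3,4)
link7: (8,3,4)
PS 4-7 [J2]: (8,3,5)
link8: (9,3,5)
PS 8-1 [J2]: (9,3,6)
link9: (10,3,6)
C 1-9 [J2]: (10,3,7)
Grübler: 3·9 − 2·3 − 7 = 14

M = 14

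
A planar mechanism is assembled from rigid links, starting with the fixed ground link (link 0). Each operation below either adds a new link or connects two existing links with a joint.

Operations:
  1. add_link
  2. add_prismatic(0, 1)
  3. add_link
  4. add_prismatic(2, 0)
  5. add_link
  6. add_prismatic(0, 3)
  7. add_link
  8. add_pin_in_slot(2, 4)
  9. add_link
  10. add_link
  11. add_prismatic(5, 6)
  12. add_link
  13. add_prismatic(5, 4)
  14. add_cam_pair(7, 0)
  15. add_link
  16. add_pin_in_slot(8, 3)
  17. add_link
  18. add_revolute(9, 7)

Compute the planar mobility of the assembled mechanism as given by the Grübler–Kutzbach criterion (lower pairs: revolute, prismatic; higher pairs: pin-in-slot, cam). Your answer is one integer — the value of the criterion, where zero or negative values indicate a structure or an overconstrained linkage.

[1;0;0] (link 0 is ground)
L+ [2;0;0]
P(0,1)∈J1 [2;1;0]
L+ [3;1;0]
P(2,0)∈J1 [3;2;0]
L+ [4;2;0]
P(0,3)∈J1 [4;3;0]
L+ [5;3;0]
PS(2,4)∈J2 [5;3;1]
L+ [6;3;1]
L+ [7;3;1]
P(5,6)∈J1 [7;4;1]
L+ [8;4;1]
P(5,4)∈J1 [8;5;1]
C(7,0)∈J2 [8;5;2]
L+ [9;5;2]
PS(8,3)∈J2 [9;5;3]
L+ [10;5;3]
R(9,7)∈J1 [10;6;3]
mobility = 27 − 12 − 3 = 12

M = 12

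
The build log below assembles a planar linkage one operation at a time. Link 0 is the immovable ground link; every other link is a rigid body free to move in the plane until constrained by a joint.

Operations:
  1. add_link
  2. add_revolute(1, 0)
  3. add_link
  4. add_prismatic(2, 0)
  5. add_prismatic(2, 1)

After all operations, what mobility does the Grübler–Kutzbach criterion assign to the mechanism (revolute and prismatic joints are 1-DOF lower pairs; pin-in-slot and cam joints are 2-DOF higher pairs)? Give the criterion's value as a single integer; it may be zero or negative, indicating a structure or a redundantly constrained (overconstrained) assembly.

ground; <1,0,0>
#1 <2,0,0>
R:1↔0 J1 <2,1,0>
#2 <3,1,0>
P:2↔0 J1 <3,2,0>
P:2↔1 J1 <3,3,0>
3×2 − 2×3 − 1×0 = 0

M = 0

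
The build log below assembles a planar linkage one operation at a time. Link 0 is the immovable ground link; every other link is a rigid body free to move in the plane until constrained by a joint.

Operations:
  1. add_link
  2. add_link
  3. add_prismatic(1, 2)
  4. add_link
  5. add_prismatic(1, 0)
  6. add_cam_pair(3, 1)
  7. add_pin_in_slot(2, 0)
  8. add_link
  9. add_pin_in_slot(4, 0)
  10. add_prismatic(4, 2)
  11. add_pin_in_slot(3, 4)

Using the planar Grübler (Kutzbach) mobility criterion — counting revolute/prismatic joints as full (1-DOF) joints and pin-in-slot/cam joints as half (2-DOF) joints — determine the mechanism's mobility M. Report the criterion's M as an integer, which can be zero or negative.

M = 2

[1;0;0] (link 0 is ground)
L+ [2;0;0]
L+ [3;0;0]
P(1,2)∈J1 [3;1;0]
L+ [4;1;0]
P(1,0)∈J1 [4;2;0]
C(3,1)∈J2 [4;2;1]
PS(2,0)∈J2 [4;2;2]
L+ [5;2;2]
PS(4,0)∈J2 [5;2;3]
P(4,2)∈J1 [5;3;3]
PS(3,4)∈J2 [5;3;4]
mobility = 12 − 6 − 4 = 2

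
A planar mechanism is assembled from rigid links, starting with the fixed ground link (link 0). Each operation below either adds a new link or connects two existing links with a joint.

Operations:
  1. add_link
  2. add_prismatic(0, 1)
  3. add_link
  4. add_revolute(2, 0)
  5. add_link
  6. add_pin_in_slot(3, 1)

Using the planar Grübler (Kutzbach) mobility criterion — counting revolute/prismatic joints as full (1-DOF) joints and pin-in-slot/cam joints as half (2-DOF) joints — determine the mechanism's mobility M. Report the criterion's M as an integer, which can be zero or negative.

M = 4

L=1 J1=0 J2=0
add link → L=2 J1=0 J2=0
P@0,1 dof=1 J1 → L=2 J1=1 J2=0
add link → L=3 J1=1 J2=0
R@2,0 dof=1 J1 → L=3 J1=2 J2=0
add link → L=4 J1=2 J2=0
PS@3,1 dof=2 J2 → L=4 J1=2 J2=1
M=3(L−1)−2J1−J2=3·3−2·2−1=4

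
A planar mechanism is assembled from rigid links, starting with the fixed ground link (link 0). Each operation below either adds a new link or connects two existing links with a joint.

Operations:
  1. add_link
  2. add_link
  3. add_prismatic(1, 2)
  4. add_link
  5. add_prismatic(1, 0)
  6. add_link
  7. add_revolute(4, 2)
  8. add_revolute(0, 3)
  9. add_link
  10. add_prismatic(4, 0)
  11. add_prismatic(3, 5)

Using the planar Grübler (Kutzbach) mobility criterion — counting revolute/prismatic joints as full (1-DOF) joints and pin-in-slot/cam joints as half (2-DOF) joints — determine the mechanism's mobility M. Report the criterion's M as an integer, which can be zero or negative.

ground; <1,0,0>
#1 <2,0,0>
#2 <3,0,0>
P:1↔2 J1 <3,1,0>
#3 <4,1,0>
P:1↔0 J1 <4,2,0>
#4 <5,2,0>
R:4↔2 J1 <5,3,0>
R:0↔3 J1 <5,4,0>
#5 <6,4,0>
P:4↔0 J1 <6,5,0>
P:3↔5 J1 <6,6,0>
3×5 − 2×6 − 1×0 = 3

M = 3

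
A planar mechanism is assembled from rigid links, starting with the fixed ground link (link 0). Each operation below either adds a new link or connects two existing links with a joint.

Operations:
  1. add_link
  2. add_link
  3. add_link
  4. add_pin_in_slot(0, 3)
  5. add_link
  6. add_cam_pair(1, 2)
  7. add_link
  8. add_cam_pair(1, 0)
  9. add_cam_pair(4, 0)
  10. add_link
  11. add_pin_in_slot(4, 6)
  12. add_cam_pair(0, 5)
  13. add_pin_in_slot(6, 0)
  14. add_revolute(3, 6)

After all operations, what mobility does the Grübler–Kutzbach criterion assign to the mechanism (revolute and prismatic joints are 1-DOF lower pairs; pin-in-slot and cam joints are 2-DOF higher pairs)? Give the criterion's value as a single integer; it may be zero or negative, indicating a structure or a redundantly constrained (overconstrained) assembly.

[1;0;0] (link 0 is ground)
L+ [2;0;0]
L+ [3;0;0]
L+ [4;0;0]
PS(0,3)∈J2 [4;0;1]
L+ [5;0;1]
C(1,2)∈J2 [5;0;2]
L+ [6;0;2]
C(1,0)∈J2 [6;0;3]
C(4,0)∈J2 [6;0;4]
L+ [7;0;4]
PS(4,6)∈J2 [7;0;5]
C(0,5)∈J2 [7;0;6]
PS(6,0)∈J2 [7;0;7]
R(3,6)∈J1 [7;1;7]
mobility = 18 − 2 − 7 = 9

M = 9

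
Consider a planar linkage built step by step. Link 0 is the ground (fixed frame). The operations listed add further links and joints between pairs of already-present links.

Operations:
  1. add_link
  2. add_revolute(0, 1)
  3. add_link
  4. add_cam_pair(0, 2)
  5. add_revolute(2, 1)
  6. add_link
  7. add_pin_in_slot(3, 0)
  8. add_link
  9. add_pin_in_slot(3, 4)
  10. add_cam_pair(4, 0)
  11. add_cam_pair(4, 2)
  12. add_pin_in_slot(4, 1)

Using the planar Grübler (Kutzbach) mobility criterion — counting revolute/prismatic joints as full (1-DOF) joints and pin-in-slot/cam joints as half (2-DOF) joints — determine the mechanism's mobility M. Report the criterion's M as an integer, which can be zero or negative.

M = 2

[1;0;0] (link 0 is ground)
L+ [2;0;0]
R(0,1)∈J1 [2;1;0]
L+ [3;1;0]
C(0,2)∈J2 [3;1;1]
R(2,1)∈J1 [3;2;1]
L+ [4;2;1]
PS(3,0)∈J2 [4;2;2]
L+ [5;2;2]
PS(3,4)∈J2 [5;2;3]
C(4,0)∈J2 [5;2;4]
C(4,2)∈J2 [5;2;5]
PS(4,1)∈J2 [5;2;6]
mobility = 12 − 4 − 6 = 2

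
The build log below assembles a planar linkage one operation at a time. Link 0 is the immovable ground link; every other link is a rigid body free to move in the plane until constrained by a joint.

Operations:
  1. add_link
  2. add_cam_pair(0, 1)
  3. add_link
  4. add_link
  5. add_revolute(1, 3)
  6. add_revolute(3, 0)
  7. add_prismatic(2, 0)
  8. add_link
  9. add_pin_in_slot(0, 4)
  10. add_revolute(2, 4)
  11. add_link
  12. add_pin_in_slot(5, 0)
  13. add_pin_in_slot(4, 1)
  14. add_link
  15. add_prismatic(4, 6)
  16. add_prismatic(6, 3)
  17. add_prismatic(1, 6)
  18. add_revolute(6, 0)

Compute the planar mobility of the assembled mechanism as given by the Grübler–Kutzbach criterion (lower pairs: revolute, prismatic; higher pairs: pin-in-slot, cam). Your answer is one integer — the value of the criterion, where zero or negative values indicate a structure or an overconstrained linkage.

M = -2

L=1 J1=0 J2=0
add link → L=2 J1=0 J2=0
C@0,1 dof=2 J2 → L=2 J1=0 J2=1
add link → L=3 J1=0 J2=1
add link → L=4 J1=0 J2=1
R@1,3 dof=1 J1 → L=4 J1=1 J2=1
R@3,0 dof=1 J1 → L=4 J1=2 J2=1
P@2,0 dof=1 J1 → L=4 J1=3 J2=1
add link → L=5 J1=3 J2=1
PS@0,4 dof=2 J2 → L=5 J1=3 J2=2
R@2,4 dof=1 J1 → L=5 J1=4 J2=2
add link → L=6 J1=4 J2=2
PS@5,0 dof=2 J2 → L=6 J1=4 J2=3
PS@4,1 dof=2 J2 → L=6 J1=4 J2=4
add link → L=7 J1=4 J2=4
P@4,6 dof=1 J1 → L=7 J1=5 J2=4
P@6,3 dof=1 J1 → L=7 J1=6 J2=4
P@1,6 dof=1 J1 → L=7 J1=7 J2=4
R@6,0 dof=1 J1 → L=7 J1=8 J2=4
M=3(L−1)−2J1−J2=3·6−2·8−4=-2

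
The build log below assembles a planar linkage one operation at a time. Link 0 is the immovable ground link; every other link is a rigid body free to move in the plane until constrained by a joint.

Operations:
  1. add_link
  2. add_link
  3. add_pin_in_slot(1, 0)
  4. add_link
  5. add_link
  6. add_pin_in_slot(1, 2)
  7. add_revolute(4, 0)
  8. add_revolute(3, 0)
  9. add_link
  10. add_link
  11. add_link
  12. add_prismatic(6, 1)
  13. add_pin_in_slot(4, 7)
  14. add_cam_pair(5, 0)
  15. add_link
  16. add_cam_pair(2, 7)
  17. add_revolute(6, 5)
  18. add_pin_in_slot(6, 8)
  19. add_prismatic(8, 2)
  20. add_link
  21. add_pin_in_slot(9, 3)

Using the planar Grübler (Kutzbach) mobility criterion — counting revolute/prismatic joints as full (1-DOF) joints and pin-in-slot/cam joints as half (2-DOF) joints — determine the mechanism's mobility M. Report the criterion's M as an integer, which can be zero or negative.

M = 10

(L,J1,J2)=(1,0,0); link0 fixed
link1: (2,0,0)
link2: (3,0,0)
PS 1-0 [J2]: (3,0,1)
link3: (4,0,1)
link4: (5,0,1)
PS 1-2 [J2]: (5,0,2)
R 4-0 [J1]: (5,1,2)
R 3-0 [J1]: (5,2,2)
link5: (6,2,2)
link6: (7,2,2)
link7: (8,2,2)
P 6-1 [J1]: (8,3,2)
PS 4-7 [J2]: (8,3,3)
C 5-0 [J2]: (8,3,4)
link8: (9,3,4)
C 2-7 [J2]: (9,3,5)
R 6-5 [J1]: (9,4,5)
PS 6-8 [J2]: (9,4,6)
P 8-2 [J1]: (9,5,6)
link9: (10,5,6)
PS 9-3 [J2]: (10,5,7)
Grübler: 3·9 − 2·5 − 7 = 10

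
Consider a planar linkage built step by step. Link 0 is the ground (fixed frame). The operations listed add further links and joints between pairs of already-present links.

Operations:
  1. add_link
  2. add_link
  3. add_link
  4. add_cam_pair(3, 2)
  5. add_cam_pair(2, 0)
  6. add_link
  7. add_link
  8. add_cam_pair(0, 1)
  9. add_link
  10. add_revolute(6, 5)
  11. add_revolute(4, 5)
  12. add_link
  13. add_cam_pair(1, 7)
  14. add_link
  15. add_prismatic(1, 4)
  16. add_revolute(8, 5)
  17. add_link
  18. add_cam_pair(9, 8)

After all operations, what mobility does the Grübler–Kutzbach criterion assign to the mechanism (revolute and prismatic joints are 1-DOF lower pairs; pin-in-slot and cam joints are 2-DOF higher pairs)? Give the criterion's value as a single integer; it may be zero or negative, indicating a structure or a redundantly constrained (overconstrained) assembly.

M = 14

link 0 = ground. State L|J1|J2 = 1|0|0
+link1  2|0|0
+link2  3|0|0
+link3  4|0|0
C(3,2) f=2→J2  4|0|1
C(2,0) f=2→J2  4|0|2
+link4  5|0|2
+link5  6|0|2
C(0,1) f=2→J2  6|0|3
+link6  7|0|3
R(6,5) f=1→J1  7|1|3
R(4,5) f=1→J1  7|2|3
+link7  8|2|3
C(1,7) f=2→J2  8|2|4
+link8  9|2|4
P(1,4) f=1→J1  9|3|4
R(8,5) f=1→J1  9|4|4
+link9  10|4|4
C(9,8) f=2→J2  10|4|5
M = 3(10−1)−2·4−5 = 27−8−5 = 14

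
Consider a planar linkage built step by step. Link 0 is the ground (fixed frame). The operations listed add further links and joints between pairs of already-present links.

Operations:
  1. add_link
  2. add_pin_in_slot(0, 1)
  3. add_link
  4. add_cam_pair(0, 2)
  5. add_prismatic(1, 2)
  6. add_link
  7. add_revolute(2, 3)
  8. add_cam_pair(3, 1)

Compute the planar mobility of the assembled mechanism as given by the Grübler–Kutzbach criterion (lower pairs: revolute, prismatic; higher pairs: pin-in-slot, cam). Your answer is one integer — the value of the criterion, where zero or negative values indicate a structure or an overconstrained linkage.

ground; <1,0,0>
#1 <2,0,0>
PS:0↔1 J2 <2,0,1>
#2 <3,0,1>
C:0↔2 J2 <3,0,2>
P:1↔2 J1 <3,1,2>
#3 <4,1,2>
R:2↔3 J1 <4,2,2>
C:3↔1 J2 <4,2,3>
3×3 − 2×2 − 1×3 = 2

M = 2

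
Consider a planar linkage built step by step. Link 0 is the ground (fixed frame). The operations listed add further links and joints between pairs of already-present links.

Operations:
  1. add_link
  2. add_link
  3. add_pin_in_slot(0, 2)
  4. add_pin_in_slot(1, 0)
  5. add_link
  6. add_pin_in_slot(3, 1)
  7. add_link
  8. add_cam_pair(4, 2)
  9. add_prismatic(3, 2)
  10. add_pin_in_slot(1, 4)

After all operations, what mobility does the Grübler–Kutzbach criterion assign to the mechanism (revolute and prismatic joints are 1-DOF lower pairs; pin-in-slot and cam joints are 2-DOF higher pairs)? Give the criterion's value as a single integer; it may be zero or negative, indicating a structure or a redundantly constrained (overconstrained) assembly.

M = 5

link 0 = ground. State L|J1|J2 = 1|0|0
+link1  2|0|0
+link2  3|0|0
PS(0,2) f=2→J2  3|0|1
PS(1,0) f=2→J2  3|0|2
+link3  4|0|2
PS(3,1) f=2→J2  4|0|3
+link4  5|0|3
C(4,2) f=2→J2  5|0|4
P(3,2) f=1→J1  5|1|4
PS(1,4) f=2→J2  5|1|5
M = 3(5−1)−2·1−5 = 12−2−5 = 5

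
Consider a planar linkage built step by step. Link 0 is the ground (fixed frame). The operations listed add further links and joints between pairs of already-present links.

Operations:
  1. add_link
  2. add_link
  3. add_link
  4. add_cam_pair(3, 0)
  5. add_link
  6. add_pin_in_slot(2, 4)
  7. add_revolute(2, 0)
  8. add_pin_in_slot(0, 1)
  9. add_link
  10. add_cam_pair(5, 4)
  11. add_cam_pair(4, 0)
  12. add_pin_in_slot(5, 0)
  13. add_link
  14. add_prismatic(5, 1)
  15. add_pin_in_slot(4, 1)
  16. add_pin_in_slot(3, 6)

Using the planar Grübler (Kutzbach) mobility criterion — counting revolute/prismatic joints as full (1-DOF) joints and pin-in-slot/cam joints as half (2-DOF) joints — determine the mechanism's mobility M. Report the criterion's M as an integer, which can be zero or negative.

M = 6

ground; <1,0,0>
#1 <2,0,0>
#2 <3,0,0>
#3 <4,0,0>
C:3↔0 J2 <4,0,1>
#4 <5,0,1>
PS:2↔4 J2 <5,0,2>
R:2↔0 J1 <5,1,2>
PS:0↔1 J2 <5,1,3>
#5 <6,1,3>
C:5↔4 J2 <6,1,4>
C:4↔0 J2 <6,1,5>
PS:5↔0 J2 <6,1,6>
#6 <7,1,6>
P:5↔1 J1 <7,2,6>
PS:4↔1 J2 <7,2,7>
PS:3↔6 J2 <7,2,8>
3×6 − 2×2 − 1×8 = 6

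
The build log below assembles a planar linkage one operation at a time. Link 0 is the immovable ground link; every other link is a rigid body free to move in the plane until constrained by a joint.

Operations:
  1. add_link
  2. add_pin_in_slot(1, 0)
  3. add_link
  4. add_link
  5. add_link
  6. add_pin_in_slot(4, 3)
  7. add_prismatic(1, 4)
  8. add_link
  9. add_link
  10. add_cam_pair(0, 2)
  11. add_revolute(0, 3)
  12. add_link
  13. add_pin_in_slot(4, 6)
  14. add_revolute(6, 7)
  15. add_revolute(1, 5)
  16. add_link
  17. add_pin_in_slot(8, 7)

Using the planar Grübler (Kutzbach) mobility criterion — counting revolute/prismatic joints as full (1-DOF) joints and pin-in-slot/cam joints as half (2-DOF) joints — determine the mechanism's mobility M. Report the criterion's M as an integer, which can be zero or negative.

[1;0;0] (link 0 is ground)
L+ [2;0;0]
PS(1,0)∈J2 [2;0;1]
L+ [3;0;1]
L+ [4;0;1]
L+ [5;0;1]
PS(4,3)∈J2 [5;0;2]
P(1,4)∈J1 [5;1;2]
L+ [6;1;2]
L+ [7;1;2]
C(0,2)∈J2 [7;1;3]
R(0,3)∈J1 [7;2;3]
L+ [8;2;3]
PS(4,6)∈J2 [8;2;4]
R(6,7)∈J1 [8;3;4]
R(1,5)∈J1 [8;4;4]
L+ [9;4;4]
PS(8,7)∈J2 [9;4;5]
mobility = 24 − 8 − 5 = 11

M = 11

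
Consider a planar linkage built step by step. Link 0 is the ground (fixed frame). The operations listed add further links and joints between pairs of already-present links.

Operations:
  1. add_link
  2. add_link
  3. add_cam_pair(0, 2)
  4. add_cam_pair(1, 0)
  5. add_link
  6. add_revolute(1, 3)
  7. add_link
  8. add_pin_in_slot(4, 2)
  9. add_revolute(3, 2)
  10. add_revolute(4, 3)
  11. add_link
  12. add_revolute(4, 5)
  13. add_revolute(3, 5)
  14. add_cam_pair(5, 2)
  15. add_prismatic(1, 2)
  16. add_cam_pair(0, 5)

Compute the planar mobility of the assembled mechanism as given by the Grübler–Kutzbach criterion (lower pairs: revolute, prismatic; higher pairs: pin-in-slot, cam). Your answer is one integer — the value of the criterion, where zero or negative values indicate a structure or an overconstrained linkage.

[1;0;0] (link 0 is ground)
L+ [2;0;0]
L+ [3;0;0]
C(0,2)∈J2 [3;0;1]
C(1,0)∈J2 [3;0;2]
L+ [4;0;2]
R(1,3)∈J1 [4;1;2]
L+ [5;1;2]
PS(4,2)∈J2 [5;1;3]
R(3,2)∈J1 [5;2;3]
R(4,3)∈J1 [5;3;3]
L+ [6;3;3]
R(4,5)∈J1 [6;4;3]
R(3,5)∈J1 [6;5;3]
C(5,2)∈J2 [6;5;4]
P(1,2)∈J1 [6;6;4]
C(0,5)∈J2 [6;6;5]
mobility = 15 − 12 − 5 = -2

M = -2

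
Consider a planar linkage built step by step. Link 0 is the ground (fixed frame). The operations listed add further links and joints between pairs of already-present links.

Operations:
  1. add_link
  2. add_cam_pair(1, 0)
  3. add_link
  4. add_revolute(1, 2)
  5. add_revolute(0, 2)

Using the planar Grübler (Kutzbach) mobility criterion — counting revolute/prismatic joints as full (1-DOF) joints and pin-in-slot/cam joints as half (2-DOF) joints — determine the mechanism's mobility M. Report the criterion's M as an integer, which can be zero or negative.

link 0 = ground. State L|J1|J2 = 1|0|0
+link1  2|0|0
C(1,0) f=2→J2  2|0|1
+link2  3|0|1
R(1,2) f=1→J1  3|1|1
R(0,2) f=1→J1  3|2|1
M = 3(3−1)−2·2−1 = 6−4−1 = 1

M = 1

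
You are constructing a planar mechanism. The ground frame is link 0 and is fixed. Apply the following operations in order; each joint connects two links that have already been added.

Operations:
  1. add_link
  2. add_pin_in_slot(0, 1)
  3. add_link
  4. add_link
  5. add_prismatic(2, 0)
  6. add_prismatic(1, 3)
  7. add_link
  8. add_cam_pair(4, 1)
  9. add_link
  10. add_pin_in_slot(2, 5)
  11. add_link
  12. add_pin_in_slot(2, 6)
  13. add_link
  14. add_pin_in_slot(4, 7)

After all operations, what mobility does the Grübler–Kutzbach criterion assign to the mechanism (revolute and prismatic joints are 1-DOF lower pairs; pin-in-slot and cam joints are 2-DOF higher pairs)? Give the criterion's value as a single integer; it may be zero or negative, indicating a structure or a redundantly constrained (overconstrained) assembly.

M = 12

[1;0;0] (link 0 is ground)
L+ [2;0;0]
PS(0,1)∈J2 [2;0;1]
L+ [3;0;1]
L+ [4;0;1]
P(2,0)∈J1 [4;1;1]
P(1,3)∈J1 [4;2;1]
L+ [5;2;1]
C(4,1)∈J2 [5;2;2]
L+ [6;2;2]
PS(2,5)∈J2 [6;2;3]
L+ [7;2;3]
PS(2,6)∈J2 [7;2;4]
L+ [8;2;4]
PS(4,7)∈J2 [8;2;5]
mobility = 21 − 4 − 5 = 12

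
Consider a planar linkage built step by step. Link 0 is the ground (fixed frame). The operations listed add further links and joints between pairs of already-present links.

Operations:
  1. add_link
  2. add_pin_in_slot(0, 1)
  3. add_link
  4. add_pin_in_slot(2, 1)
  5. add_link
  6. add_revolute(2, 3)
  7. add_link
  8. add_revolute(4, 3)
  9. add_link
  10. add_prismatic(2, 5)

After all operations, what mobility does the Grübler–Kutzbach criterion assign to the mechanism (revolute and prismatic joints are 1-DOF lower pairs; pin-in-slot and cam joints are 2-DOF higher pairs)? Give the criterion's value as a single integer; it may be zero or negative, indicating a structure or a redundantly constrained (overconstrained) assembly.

(L,J1,J2)=(1,0,0); link0 fixed
link1: (2,0,0)
PS 0-1 [J2]: (2,0,1)
link2: (3,0,1)
PS 2-1 [J2]: (3,0,2)
link3: (4,0,2)
R 2-3 [J1]: (4,1,2)
link4: (5,1,2)
R 4-3 [J1]: (5,2,2)
link5: (6,2,2)
P 2-5 [J1]: (6,3,2)
Grübler: 3·5 − 2·3 − 2 = 7

M = 7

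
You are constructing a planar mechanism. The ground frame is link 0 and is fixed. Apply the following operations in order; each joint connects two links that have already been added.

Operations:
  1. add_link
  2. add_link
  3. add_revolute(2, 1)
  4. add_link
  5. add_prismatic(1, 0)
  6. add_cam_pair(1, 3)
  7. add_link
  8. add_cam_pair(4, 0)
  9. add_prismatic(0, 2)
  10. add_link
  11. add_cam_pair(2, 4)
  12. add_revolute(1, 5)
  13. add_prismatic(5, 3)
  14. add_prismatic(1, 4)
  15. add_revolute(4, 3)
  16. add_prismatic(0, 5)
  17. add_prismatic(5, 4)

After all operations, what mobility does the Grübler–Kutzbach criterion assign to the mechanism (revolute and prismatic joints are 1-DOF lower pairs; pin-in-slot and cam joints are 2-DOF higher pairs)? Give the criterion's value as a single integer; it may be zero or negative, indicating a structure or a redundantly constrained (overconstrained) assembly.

ground; <1,0,0>
#1 <2,0,0>
#2 <3,0,0>
R:2↔1 J1 <3,1,0>
#3 <4,1,0>
P:1↔0 J1 <4,2,0>
C:1↔3 J2 <4,2,1>
#4 <5,2,1>
C:4↔0 J2 <5,2,2>
P:0↔2 J1 <5,3,2>
#5 <6,3,2>
C:2↔4 J2 <6,3,3>
R:1↔5 J1 <6,4,3>
P:5↔3 J1 <6,5,3>
P:1↔4 J1 <6,6,3>
R:4↔3 J1 <6,7,3>
P:0↔5 J1 <6,8,3>
P:5↔4 J1 <6,9,3>
3×5 − 2×9 − 1×3 = -6

M = -6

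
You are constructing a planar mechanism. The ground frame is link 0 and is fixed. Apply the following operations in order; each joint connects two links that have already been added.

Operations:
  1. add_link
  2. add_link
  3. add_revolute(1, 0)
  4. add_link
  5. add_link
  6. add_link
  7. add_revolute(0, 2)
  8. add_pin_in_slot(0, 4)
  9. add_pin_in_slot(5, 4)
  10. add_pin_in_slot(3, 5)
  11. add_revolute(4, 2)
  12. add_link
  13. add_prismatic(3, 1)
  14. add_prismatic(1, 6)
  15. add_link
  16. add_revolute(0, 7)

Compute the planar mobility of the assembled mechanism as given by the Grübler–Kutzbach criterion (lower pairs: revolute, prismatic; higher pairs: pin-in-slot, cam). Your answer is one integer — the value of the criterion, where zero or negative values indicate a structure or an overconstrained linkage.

ground; <1,0,0>
#1 <2,0,0>
#2 <3,0,0>
R:1↔0 J1 <3,1,0>
#3 <4,1,0>
#4 <5,1,0>
#5 <6,1,0>
R:0↔2 J1 <6,2,0>
PS:0↔4 J2 <6,2,1>
PS:5↔4 J2 <6,2,2>
PS:3↔5 J2 <6,2,3>
R:4↔2 J1 <6,3,3>
#6 <7,3,3>
P:3↔1 J1 <7,4,3>
P:1↔6 J1 <7,5,3>
#7 <8,5,3>
R:0↔7 J1 <8,6,3>
3×7 − 2×6 − 1×3 = 6

M = 6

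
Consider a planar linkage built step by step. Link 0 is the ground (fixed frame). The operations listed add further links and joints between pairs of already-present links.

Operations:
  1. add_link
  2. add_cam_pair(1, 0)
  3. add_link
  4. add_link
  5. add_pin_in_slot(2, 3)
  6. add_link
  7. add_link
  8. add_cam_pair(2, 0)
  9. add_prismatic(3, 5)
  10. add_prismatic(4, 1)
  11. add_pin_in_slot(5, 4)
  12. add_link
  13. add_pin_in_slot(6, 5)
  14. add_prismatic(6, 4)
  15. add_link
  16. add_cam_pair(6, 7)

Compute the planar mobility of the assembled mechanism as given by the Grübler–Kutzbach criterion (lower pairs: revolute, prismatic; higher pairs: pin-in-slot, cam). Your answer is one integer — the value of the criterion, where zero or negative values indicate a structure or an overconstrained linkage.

(L,J1,J2)=(1,0,0); link0 fixed
link1: (2,0,0)
C 1-0 [J2]: (2,0,1)
link2: (3,0,1)
link3: (4,0,1)
PS 2-3 [J2]: (4,0,2)
link4: (5,0,2)
link5: (6,0,2)
C 2-0 [J2]: (6,0,3)
P 3-5 [J1]: (6,1,3)
P 4-1 [J1]: (6,2,3)
PS 5-4 [J2]: (6,2,4)
link6: (7,2,4)
PS 6-5 [J2]: (7,2,5)
P 6-4 [J1]: (7,3,5)
link7: (8,3,5)
C 6-7 [J2]: (8,3,6)
Grübler: 3·7 − 2·3 − 6 = 9

M = 9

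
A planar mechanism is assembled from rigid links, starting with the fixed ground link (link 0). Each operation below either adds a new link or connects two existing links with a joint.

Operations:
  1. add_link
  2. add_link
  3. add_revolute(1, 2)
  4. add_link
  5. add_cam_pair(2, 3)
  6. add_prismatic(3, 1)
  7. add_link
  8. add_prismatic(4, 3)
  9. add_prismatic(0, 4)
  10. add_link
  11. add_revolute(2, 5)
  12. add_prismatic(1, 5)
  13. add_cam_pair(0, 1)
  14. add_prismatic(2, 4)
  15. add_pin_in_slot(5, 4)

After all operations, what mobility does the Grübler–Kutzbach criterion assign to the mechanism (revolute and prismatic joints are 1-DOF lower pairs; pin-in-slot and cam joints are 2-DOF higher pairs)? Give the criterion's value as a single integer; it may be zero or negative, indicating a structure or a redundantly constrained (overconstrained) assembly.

link 0 = ground. State L|J1|J2 = 1|0|0
+link1  2|0|0
+link2  3|0|0
R(1,2) f=1→J1  3|1|0
+link3  4|1|0
C(2,3) f=2→J2  4|1|1
P(3,1) f=1→J1  4|2|1
+link4  5|2|1
P(4,3) f=1→J1  5|3|1
P(0,4) f=1→J1  5|4|1
+link5  6|4|1
R(2,5) f=1→J1  6|5|1
P(1,5) f=1→J1  6|6|1
C(0,1) f=2→J2  6|6|2
P(2,4) f=1→J1  6|7|2
PS(5,4) f=2→J2  6|7|3
M = 3(6−1)−2·7−3 = 15−14−3 = -2

M = -2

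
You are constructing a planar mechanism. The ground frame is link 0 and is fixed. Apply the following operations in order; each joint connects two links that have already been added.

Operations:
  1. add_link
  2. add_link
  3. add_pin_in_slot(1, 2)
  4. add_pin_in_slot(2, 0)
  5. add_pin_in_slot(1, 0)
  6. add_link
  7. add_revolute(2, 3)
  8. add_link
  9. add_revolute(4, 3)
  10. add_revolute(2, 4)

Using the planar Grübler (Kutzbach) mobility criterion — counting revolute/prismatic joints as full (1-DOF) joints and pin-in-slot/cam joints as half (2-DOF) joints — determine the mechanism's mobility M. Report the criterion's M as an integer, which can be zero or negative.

ground; <1,0,0>
#1 <2,0,0>
#2 <3,0,0>
PS:1↔2 J2 <3,0,1>
PS:2↔0 J2 <3,0,2>
PS:1↔0 J2 <3,0,3>
#3 <4,0,3>
R:2↔3 J1 <4,1,3>
#4 <5,1,3>
R:4↔3 J1 <5,2,3>
R:2↔4 J1 <5,3,3>
3×4 − 2×3 − 1×3 = 3

M = 3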